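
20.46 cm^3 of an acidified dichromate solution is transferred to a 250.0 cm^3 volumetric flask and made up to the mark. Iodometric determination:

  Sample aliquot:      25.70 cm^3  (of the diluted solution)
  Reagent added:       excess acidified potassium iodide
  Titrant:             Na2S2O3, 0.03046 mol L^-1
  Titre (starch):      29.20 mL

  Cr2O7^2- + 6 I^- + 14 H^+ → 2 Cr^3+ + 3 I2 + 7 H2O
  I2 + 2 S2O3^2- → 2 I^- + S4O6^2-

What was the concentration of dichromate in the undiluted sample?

0.07048 mol/L

n(S2O3^2-) = 0.02920 × 0.03046 = 8.894 × 10^-4 mol
n(I2) = n(S2O3^2-)/2 = 4.447 × 10^-4 mol
From the 1:3 ratio, n(Cr2O7^2-) in the aliquot = 1/3 × 4.447 × 10^-4 = 1.482 × 10^-4 mol
[Cr2O7^2-]_dilute = 1.482 × 10^-4 / 0.02570 = 0.005768 mol/L
[Cr2O7^2-]_original = 0.005768 × 250.0/20.46 = 0.07048 mol/L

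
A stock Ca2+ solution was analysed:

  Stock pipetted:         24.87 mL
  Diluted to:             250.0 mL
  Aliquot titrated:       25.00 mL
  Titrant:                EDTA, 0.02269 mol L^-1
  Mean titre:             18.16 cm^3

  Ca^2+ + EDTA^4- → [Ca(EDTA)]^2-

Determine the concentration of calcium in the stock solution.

0.1657 mol/L

n(EDTA) = 0.01816 × 0.02269 = 4.121 × 10^-4 mol
n(Ca2+) in the aliquot = 4.121 × 10^-4 mol (1:1 ratio)
[Ca2+]_dilute = 4.121 × 10^-4 / 0.02500 = 0.01648 mol/L
Dilution factor = 250.0 / 24.87 = 10.05
[Ca2+]_stock = 0.01648 × 10.05 = 0.1657 mol/L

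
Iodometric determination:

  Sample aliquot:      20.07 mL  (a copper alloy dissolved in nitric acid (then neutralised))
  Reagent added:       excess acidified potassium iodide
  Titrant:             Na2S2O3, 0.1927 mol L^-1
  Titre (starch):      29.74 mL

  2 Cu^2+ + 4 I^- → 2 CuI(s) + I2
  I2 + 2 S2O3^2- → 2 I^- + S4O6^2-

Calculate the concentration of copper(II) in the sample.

0.2855 mol/L

n(S2O3^2-) = 0.02974 × 0.1927 = 5.731 × 10^-3 mol
n(I2) = n(S2O3^2-)/2 = 2.865 × 10^-3 mol
From the 2:1 ratio, n(Cu2+) in the aliquot = 2/1 × 2.865 × 10^-3 = 5.731 × 10^-3 mol
[Cu2+] = 5.731 × 10^-3 / 0.02007 = 0.2855 mol/L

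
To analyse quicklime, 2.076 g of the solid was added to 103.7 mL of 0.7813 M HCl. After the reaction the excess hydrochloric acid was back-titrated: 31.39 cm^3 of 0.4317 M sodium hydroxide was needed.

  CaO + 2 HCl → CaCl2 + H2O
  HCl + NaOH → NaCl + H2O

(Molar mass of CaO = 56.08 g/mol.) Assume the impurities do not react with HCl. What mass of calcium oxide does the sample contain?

1.892 g

n(HCl) added = 0.1037 × 0.7813 = 0.08102 mol
n(NaOH) used in back-titration = 0.03139 × 0.4317 = 0.01355 mol
n(HCl) left over = 0.01355 mol (1:1 ratio)
n(HCl) consumed by analyte = 0.08102 − 0.01355 = 0.06747 mol
From the 1:2 ratio, n(CaO) = 1/2 × 0.06747 = 0.03373 mol
mass of CaO = 0.03373 × 56.08 = 1.892 g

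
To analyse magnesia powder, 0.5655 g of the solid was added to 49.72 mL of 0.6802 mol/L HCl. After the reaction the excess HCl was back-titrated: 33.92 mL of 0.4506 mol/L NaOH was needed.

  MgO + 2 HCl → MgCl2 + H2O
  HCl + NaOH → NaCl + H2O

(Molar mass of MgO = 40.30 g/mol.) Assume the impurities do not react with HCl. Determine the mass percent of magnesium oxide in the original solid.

66.04 %

n(HCl) added = 0.04972 × 0.6802 = 0.03382 mol
n(NaOH) used in back-titration = 0.03392 × 0.4506 = 0.01528 mol
n(HCl) left over = 0.01528 mol (1:1 ratio)
n(HCl) consumed by analyte = 0.03382 − 0.01528 = 0.01854 mol
From the 1:2 ratio, n(MgO) = 1/2 × 0.01854 = 9.268 × 10^-3 mol
mass of MgO = 9.268 × 10^-3 × 40.30 = 0.3735 g
% MgO = 0.3735 / 0.5655 × 100 = 66.04 %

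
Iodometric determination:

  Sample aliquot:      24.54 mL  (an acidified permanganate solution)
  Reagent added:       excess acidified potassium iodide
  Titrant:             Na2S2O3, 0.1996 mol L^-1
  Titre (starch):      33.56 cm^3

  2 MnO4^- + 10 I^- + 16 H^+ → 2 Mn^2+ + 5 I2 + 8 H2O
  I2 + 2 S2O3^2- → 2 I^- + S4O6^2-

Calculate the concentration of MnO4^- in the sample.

n(S2O3^2-) = 0.03356 × 0.1996 = 6.699 × 10^-3 mol
n(I2) = n(S2O3^2-)/2 = 3.349 × 10^-3 mol
From the 2:5 ratio, n(MnO4^-) in the aliquot = 2/5 × 3.349 × 10^-3 = 1.340 × 10^-3 mol
[MnO4^-] = 1.340 × 10^-3 / 0.02454 = 0.05459 mol/L

0.05459 mol/L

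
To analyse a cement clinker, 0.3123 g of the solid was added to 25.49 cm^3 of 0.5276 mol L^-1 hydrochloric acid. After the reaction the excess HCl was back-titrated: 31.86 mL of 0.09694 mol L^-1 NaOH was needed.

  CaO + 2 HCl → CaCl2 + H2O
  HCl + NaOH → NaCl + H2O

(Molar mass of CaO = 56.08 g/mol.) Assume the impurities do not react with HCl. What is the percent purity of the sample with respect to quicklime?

n(HCl) added = 0.02549 × 0.5276 = 0.01345 mol
n(NaOH) used in back-titration = 0.03186 × 0.09694 = 3.089 × 10^-3 mol
n(HCl) left over = 3.089 × 10^-3 mol (1:1 ratio)
n(HCl) consumed by analyte = 0.01345 − 3.089 × 10^-3 = 0.01036 mol
From the 1:2 ratio, n(CaO) = 1/2 × 0.01036 = 5.180 × 10^-3 mol
mass of CaO = 5.180 × 10^-3 × 56.08 = 0.2905 g
% CaO = 0.2905 / 0.3123 × 100 = 93.02 %

93.02 %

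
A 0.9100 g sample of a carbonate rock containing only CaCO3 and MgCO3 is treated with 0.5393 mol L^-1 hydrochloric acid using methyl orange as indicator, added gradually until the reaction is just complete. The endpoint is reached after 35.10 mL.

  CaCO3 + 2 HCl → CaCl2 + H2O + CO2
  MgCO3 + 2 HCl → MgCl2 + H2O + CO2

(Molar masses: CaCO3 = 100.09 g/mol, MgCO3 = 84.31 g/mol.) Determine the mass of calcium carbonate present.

0.7106 g

n(HCl) = 0.03510 × 0.5393 = 0.01893 mol
Let x = n(CaCO3), y = n(MgCO3).
Titrant: 2x + 2y = 0.01893;  mass: 100.09x + 84.31y = 0.9100
Solving, x = 7.099 × 10^-3 mol, y = 2.365 × 10^-3 mol
mass of CaCO3 = 7.099 × 10^-3 × 100.09 = 0.7106 g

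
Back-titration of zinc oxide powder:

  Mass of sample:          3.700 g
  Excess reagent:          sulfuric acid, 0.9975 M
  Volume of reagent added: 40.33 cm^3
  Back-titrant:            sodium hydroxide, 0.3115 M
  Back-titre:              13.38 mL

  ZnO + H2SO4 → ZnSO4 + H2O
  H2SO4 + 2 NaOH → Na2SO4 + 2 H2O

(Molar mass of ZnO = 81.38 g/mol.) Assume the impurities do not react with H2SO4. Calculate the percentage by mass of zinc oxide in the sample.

83.90 %

n(H2SO4) added = 0.04033 × 0.9975 = 0.04023 mol
n(NaOH) used in back-titration = 0.01338 × 0.3115 = 4.168 × 10^-3 mol
From the 1:2 ratio, n(H2SO4) left over = 1/2 × 4.168 × 10^-3 = 2.084 × 10^-3 mol
n(H2SO4) consumed by analyte = 0.04023 − 2.084 × 10^-3 = 0.03815 mol
n(ZnO) = 0.03815 mol (1:1 ratio)
mass of ZnO = 0.03815 × 81.38 = 3.104 g
% ZnO = 3.104 / 3.700 × 100 = 83.90 %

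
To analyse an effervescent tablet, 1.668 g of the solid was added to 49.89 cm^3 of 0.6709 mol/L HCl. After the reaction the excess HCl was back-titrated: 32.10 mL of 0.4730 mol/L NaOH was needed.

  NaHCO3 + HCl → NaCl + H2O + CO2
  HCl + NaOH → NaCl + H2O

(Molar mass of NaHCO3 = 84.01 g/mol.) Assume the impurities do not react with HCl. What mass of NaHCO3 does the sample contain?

n(HCl) added = 0.04989 × 0.6709 = 0.03347 mol
n(NaOH) used in back-titration = 0.03210 × 0.4730 = 0.01518 mol
n(HCl) left over = 0.01518 mol (1:1 ratio)
n(HCl) consumed by analyte = 0.03347 − 0.01518 = 0.01829 mol
n(NaHCO3) = 0.01829 mol (1:1 ratio)
mass of NaHCO3 = 0.01829 × 84.01 = 1.536 g

1.536 g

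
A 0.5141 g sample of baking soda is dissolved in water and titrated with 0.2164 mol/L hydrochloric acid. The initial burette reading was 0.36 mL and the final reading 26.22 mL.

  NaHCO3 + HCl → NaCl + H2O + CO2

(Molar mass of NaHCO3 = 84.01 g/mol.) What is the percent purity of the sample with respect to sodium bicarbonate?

n(HCl) = 0.02586 L × 0.2164 mol/L = 5.596 × 10^-3 mol
n(NaHCO3) = 5.596 × 10^-3 mol (1:1 ratio)
mass of NaHCO3 = 5.596 × 10^-3 × 84.01 g/mol = 0.4701 g
% NaHCO3 = 0.4701 / 0.5141 × 100 = 91.45 %

91.45 %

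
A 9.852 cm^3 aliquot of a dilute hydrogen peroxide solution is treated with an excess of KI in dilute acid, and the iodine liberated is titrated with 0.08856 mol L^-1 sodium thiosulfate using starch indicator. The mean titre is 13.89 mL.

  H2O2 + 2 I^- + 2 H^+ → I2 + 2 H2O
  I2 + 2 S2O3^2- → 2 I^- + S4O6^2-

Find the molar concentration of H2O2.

0.06243 mol/L

n(S2O3^2-) = 0.01389 × 0.08856 = 1.230 × 10^-3 mol
n(I2) = n(S2O3^2-)/2 = 6.150 × 10^-4 mol
n(H2O2) in the aliquot = 6.150 × 10^-4 mol (1:1 ratio)
[H2O2] = 6.150 × 10^-4 / 0.009852 = 0.06243 mol/L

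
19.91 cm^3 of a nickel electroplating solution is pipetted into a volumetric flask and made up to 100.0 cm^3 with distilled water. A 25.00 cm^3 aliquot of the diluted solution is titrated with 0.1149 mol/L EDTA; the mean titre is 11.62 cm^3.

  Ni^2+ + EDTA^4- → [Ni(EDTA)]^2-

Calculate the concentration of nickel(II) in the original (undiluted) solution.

n(EDTA) = 0.01162 × 0.1149 = 1.335 × 10^-3 mol
n(Ni2+) in the aliquot = 1.335 × 10^-3 mol (1:1 ratio)
[Ni2+]_dilute = 1.335 × 10^-3 / 0.02500 = 0.05341 mol/L
Dilution factor = 100.0 / 19.91 = 5.023
[Ni2+]_stock = 0.05341 × 5.023 = 0.2682 mol/L

0.2682 mol/L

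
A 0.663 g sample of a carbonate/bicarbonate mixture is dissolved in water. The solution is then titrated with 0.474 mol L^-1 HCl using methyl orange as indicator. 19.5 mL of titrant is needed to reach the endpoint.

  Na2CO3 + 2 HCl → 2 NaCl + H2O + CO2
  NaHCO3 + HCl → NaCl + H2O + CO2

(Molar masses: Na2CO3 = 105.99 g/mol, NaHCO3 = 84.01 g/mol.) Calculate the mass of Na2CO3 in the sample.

n(HCl) = 0.0195 × 0.474 = 9.24 × 10^-3 mol
Let x = n(Na2CO3), y = n(NaHCO3).
Titrant: 2x + 1y = 9.24 × 10^-3;  mass: 105.99x + 84.01y = 0.663
Solving, x = 1.83 × 10^-3 mol, y = 5.58 × 10^-3 mol
mass of Na2CO3 = 1.83 × 10^-3 × 105.99 = 0.194 g

0.194 g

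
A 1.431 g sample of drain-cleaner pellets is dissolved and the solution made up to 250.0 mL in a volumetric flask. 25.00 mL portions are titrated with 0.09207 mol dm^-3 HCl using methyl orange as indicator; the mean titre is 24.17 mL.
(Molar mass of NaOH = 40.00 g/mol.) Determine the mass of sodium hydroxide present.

NaOH + HCl → NaCl + H2O
n(HCl) per titration = 0.02417 × 0.09207 = 2.225 × 10^-3 mol
n(NaOH) in each aliquot = 2.225 × 10^-3 mol (1:1 ratio)
n(NaOH) in the whole flask = 2.225 × 10^-3 × 250.0/25.00 = 0.02225 mol
mass of NaOH = 0.02225 × 40.00 = 0.8901 g

0.8901 g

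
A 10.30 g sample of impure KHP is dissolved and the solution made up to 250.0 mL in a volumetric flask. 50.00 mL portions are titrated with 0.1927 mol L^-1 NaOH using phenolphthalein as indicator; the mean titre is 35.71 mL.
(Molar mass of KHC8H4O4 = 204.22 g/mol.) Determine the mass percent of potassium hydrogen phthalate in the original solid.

KHC8H4O4 + NaOH → KNaC8H4O4 + H2O
n(NaOH) per titration = 0.03571 × 0.1927 = 6.881 × 10^-3 mol
n(KHC8H4O4) in each aliquot = 6.881 × 10^-3 mol (1:1 ratio)
n(KHC8H4O4) in the whole flask = 6.881 × 10^-3 × 250.0/50.00 = 0.03441 mol
mass of KHC8H4O4 = 0.03441 × 204.22 = 7.027 g
% KHC8H4O4 = 7.027 / 10.30 × 100 = 68.22 %

68.22 %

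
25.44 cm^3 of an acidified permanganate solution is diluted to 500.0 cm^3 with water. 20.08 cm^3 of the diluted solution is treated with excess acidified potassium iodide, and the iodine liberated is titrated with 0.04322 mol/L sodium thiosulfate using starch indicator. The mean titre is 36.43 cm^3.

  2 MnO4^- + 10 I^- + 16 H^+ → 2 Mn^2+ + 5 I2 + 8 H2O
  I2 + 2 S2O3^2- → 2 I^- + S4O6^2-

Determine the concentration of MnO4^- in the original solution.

0.3082 mol/L

n(S2O3^2-) = 0.03643 × 0.04322 = 1.575 × 10^-3 mol
n(I2) = n(S2O3^2-)/2 = 7.873 × 10^-4 mol
From the 2:5 ratio, n(MnO4^-) in the aliquot = 2/5 × 7.873 × 10^-4 = 3.149 × 10^-4 mol
[MnO4^-]_dilute = 3.149 × 10^-4 / 0.02008 = 0.01568 mol/L
[MnO4^-]_original = 0.01568 × 500.0/25.44 = 0.3082 mol/L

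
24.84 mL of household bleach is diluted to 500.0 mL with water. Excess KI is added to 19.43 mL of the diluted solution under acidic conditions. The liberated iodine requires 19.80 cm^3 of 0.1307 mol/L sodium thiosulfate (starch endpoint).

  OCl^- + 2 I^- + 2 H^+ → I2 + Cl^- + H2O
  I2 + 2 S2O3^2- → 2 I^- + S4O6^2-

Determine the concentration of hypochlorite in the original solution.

n(S2O3^2-) = 0.01980 × 0.1307 = 2.588 × 10^-3 mol
n(I2) = n(S2O3^2-)/2 = 1.294 × 10^-3 mol
n(OCl^-) in the aliquot = 1.294 × 10^-3 mol (1:1 ratio)
[OCl^-]_dilute = 1.294 × 10^-3 / 0.01943 = 0.06659 mol/L
[OCl^-]_original = 0.06659 × 500.0/24.84 = 1.340 mol/L

1.340 mol/L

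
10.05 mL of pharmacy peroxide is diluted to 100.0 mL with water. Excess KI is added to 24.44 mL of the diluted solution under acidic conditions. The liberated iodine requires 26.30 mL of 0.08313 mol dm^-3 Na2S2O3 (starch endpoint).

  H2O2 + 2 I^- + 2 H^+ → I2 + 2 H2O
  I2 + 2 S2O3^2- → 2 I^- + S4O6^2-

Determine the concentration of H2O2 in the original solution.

n(S2O3^2-) = 0.02630 × 0.08313 = 2.186 × 10^-3 mol
n(I2) = n(S2O3^2-)/2 = 1.093 × 10^-3 mol
n(H2O2) in the aliquot = 1.093 × 10^-3 mol (1:1 ratio)
[H2O2]_dilute = 1.093 × 10^-3 / 0.02444 = 0.04473 mol/L
[H2O2]_original = 0.04473 × 100.0/10.05 = 0.4451 mol/L

0.4451 mol/L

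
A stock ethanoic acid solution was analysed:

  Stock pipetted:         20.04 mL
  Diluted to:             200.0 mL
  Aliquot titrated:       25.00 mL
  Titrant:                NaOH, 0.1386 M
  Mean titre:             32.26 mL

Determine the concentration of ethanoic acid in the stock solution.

1.785 M

CH3COOH + NaOH → CH3COONa + H2O
n(NaOH) = 0.03226 × 0.1386 = 4.471 × 10^-3 mol
n(CH3COOH) in the aliquot = 4.471 × 10^-3 mol (1:1 ratio)
[CH3COOH]_dilute = 4.471 × 10^-3 / 0.02500 = 0.1788 mol/L
Dilution factor = 200.0 / 20.04 = 9.980
[CH3COOH]_stock = 0.1788 × 9.980 = 1.785 mol/L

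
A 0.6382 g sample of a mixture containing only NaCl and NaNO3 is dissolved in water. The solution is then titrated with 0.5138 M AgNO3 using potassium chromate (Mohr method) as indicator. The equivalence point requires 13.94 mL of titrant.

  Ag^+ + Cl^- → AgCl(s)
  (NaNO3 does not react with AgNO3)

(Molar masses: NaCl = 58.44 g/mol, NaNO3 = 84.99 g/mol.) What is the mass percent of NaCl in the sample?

n(AgNO3) = 0.01394 × 0.5138 = 7.162 × 10^-3 mol
Let x = n(NaCl), y = n(NaNO3).
Titrant: 1x = 7.162 × 10^-3;  mass: 58.44x + 84.99y = 0.6382
Solving, x = 7.162 × 10^-3 mol, y = 2.584 × 10^-3 mol
mass of NaCl = 7.162 × 10^-3 × 58.44 = 0.4186 g
% NaCl = 0.4186 / 0.6382 × 100 = 65.59 %

65.59 %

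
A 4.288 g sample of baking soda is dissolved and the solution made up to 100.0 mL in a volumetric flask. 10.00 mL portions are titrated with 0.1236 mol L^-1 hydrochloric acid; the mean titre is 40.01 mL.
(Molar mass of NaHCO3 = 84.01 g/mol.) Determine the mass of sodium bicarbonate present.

4.154 g

NaHCO3 + HCl → NaCl + H2O + CO2
n(HCl) per titration = 0.04001 × 0.1236 = 4.945 × 10^-3 mol
n(NaHCO3) in each aliquot = 4.945 × 10^-3 mol (1:1 ratio)
n(NaHCO3) in the whole flask = 4.945 × 10^-3 × 100.0/10.00 = 0.04945 mol
mass of NaHCO3 = 0.04945 × 84.01 = 4.154 g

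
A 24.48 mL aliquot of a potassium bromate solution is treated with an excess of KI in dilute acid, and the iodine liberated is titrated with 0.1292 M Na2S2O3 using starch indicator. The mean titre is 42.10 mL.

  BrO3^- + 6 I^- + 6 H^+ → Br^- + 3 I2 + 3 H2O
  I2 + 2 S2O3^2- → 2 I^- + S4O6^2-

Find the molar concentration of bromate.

n(S2O3^2-) = 0.04210 × 0.1292 = 5.439 × 10^-3 mol
n(I2) = n(S2O3^2-)/2 = 2.720 × 10^-3 mol
From the 1:3 ratio, n(BrO3^-) in the aliquot = 1/3 × 2.720 × 10^-3 = 9.066 × 10^-4 mol
[BrO3^-] = 9.066 × 10^-4 / 0.02448 = 0.03703 mol/L

0.03703 M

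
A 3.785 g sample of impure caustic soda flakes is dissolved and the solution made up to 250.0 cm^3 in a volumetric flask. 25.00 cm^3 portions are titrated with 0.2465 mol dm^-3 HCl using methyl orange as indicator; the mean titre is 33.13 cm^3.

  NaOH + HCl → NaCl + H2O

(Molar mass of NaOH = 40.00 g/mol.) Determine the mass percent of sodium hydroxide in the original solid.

86.30 %

n(HCl) per titration = 0.03313 × 0.2465 = 8.167 × 10^-3 mol
n(NaOH) in each aliquot = 8.167 × 10^-3 mol (1:1 ratio)
n(NaOH) in the whole flask = 8.167 × 10^-3 × 250.0/25.00 = 0.08167 mol
mass of NaOH = 0.08167 × 40.00 = 3.267 g
% NaOH = 3.267 / 3.785 × 100 = 86.30 %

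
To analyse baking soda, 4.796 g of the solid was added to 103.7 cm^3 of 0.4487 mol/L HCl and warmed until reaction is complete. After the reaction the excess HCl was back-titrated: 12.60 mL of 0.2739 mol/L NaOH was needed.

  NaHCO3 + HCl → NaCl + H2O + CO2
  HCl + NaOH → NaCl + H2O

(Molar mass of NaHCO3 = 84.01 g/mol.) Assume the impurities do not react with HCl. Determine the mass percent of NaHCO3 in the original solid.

75.46 %

n(HCl) added = 0.1037 × 0.4487 = 0.04653 mol
n(NaOH) used in back-titration = 0.01260 × 0.2739 = 3.451 × 10^-3 mol
n(HCl) left over = 3.451 × 10^-3 mol (1:1 ratio)
n(HCl) consumed by analyte = 0.04653 − 3.451 × 10^-3 = 0.04308 mol
n(NaHCO3) = 0.04308 mol (1:1 ratio)
mass of NaHCO3 = 0.04308 × 84.01 = 3.619 g
% NaHCO3 = 3.619 / 4.796 × 100 = 75.46 %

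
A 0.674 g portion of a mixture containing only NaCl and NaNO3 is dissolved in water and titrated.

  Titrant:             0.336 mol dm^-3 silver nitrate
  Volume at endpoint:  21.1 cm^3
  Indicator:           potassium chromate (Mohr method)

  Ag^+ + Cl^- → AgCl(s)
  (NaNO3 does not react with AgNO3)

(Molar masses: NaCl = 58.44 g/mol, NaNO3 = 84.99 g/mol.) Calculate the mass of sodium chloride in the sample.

n(AgNO3) = 0.0211 × 0.336 = 7.09 × 10^-3 mol
Let x = n(NaCl), y = n(NaNO3).
Titrant: 1x = 7.09 × 10^-3;  mass: 58.44x + 84.99y = 0.674
Solving, x = 7.09 × 10^-3 mol, y = 3.06 × 10^-3 mol
mass of NaCl = 7.09 × 10^-3 × 58.44 = 0.414 g

0.414 g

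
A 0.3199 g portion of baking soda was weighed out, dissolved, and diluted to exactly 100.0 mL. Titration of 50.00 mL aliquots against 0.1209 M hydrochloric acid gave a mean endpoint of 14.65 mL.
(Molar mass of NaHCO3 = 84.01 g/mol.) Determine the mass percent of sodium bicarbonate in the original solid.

93.03 %

NaHCO3 + HCl → NaCl + H2O + CO2
n(HCl) per titration = 0.01465 × 0.1209 = 1.771 × 10^-3 mol
n(NaHCO3) in each aliquot = 1.771 × 10^-3 mol (1:1 ratio)
n(NaHCO3) in the whole flask = 1.771 × 10^-3 × 100.0/50.00 = 3.542 × 10^-3 mol
mass of NaHCO3 = 3.542 × 10^-3 × 84.01 = 0.2976 g
% NaHCO3 = 0.2976 / 0.3199 × 100 = 93.03 %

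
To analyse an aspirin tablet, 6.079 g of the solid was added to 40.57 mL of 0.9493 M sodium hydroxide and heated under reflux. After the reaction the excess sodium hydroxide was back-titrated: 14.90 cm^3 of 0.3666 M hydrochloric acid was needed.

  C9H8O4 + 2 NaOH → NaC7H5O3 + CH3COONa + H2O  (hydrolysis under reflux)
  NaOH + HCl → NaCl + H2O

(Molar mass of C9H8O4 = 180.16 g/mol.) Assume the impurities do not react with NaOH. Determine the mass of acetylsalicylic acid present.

n(NaOH) added = 0.04057 × 0.9493 = 0.03851 mol
n(HCl) used in back-titration = 0.01490 × 0.3666 = 5.462 × 10^-3 mol
n(NaOH) left over = 5.462 × 10^-3 mol (1:1 ratio)
n(NaOH) consumed by analyte = 0.03851 − 5.462 × 10^-3 = 0.03305 mol
From the 1:2 ratio, n(C9H8O4) = 1/2 × 0.03305 = 0.01653 mol
mass of C9H8O4 = 0.01653 × 180.16 = 2.977 g

2.977 g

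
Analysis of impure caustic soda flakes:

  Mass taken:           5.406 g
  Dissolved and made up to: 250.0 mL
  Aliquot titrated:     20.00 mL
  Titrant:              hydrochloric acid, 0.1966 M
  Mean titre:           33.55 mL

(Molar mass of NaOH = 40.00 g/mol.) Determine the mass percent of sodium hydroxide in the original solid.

61.01 %

NaOH + HCl → NaCl + H2O
n(HCl) per titration = 0.03355 × 0.1966 = 6.596 × 10^-3 mol
n(NaOH) in each aliquot = 6.596 × 10^-3 mol (1:1 ratio)
n(NaOH) in the whole flask = 6.596 × 10^-3 × 250.0/20.00 = 0.08245 mol
mass of NaOH = 0.08245 × 40.00 = 3.298 g
% NaOH = 3.298 / 5.406 × 100 = 61.01 %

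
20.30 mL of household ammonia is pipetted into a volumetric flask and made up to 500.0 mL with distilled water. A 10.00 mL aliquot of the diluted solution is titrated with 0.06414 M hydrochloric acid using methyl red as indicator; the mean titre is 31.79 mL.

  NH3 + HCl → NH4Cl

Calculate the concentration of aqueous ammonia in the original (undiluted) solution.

5.022 M

n(HCl) = 0.03179 × 0.06414 = 2.039 × 10^-3 mol
n(NH3) in the aliquot = 2.039 × 10^-3 mol (1:1 ratio)
[NH3]_dilute = 2.039 × 10^-3 / 0.01000 = 0.2039 mol/L
Dilution factor = 500.0 / 20.30 = 24.63
[NH3]_stock = 0.2039 × 24.63 = 5.022 mol/L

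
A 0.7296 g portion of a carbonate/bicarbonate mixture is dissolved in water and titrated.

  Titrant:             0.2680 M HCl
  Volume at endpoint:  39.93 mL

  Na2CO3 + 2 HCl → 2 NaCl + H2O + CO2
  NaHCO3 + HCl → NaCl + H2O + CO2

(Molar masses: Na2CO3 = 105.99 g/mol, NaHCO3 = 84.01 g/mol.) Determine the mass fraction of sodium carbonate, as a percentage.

39.68 %

n(HCl) = 0.03993 × 0.2680 = 0.01070 mol
Let x = n(Na2CO3), y = n(NaHCO3).
Titrant: 2x + 1y = 0.01070;  mass: 105.99x + 84.01y = 0.7296
Solving, x = 2.731 × 10^-3 mol, y = 5.239 × 10^-3 mol
mass of Na2CO3 = 2.731 × 10^-3 × 105.99 = 0.2895 g
% Na2CO3 = 0.2895 / 0.7296 × 100 = 39.68 %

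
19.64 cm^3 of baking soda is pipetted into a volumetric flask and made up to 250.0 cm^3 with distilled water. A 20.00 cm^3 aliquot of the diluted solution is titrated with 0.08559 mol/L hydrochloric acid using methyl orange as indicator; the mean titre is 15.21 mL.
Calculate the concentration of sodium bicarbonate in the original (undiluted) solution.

0.8286 mol/L

NaHCO3 + HCl → NaCl + H2O + CO2
n(HCl) = 0.01521 × 0.08559 = 1.302 × 10^-3 mol
n(NaHCO3) in the aliquot = 1.302 × 10^-3 mol (1:1 ratio)
[NaHCO3]_dilute = 1.302 × 10^-3 / 0.02000 = 0.06509 mol/L
Dilution factor = 250.0 / 19.64 = 12.73
[NaHCO3]_stock = 0.06509 × 12.73 = 0.8286 mol/L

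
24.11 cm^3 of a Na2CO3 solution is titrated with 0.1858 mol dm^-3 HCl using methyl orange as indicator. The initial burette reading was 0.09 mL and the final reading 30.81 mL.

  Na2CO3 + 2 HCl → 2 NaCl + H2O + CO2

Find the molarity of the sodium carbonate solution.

0.1184 mol/L

n(HCl) = 0.03072 L × 0.1858 mol/L = 5.708 × 10^-3 mol
From the 1:2 mole ratio, n(Na2CO3) = 1/2 × 5.708 × 10^-3 = 2.854 × 10^-3 mol
[Na2CO3] = 2.854 × 10^-3 mol / 0.02411 L = 0.1184 mol/L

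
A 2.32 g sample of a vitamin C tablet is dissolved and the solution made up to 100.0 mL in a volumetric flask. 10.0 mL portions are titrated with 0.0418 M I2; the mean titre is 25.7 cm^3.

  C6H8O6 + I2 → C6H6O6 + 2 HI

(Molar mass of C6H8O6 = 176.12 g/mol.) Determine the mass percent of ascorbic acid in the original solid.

n(I2) per titration = 0.0257 × 0.0418 = 1.07 × 10^-3 mol
n(C6H8O6) in each aliquot = 1.07 × 10^-3 mol (1:1 ratio)
n(C6H8O6) in the whole flask = 1.07 × 10^-3 × 100.0/10.0 = 0.0107 mol
mass of C6H8O6 = 0.0107 × 176.12 = 1.89 g
% C6H8O6 = 1.89 / 2.32 × 100 = 81.6 %

81.6 %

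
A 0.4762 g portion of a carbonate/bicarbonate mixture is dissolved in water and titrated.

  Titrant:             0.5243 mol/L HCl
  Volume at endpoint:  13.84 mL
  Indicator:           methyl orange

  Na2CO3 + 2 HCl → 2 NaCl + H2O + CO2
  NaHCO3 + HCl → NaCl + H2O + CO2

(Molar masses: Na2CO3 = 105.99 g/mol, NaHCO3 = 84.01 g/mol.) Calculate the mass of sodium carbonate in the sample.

0.2279 g

n(HCl) = 0.01384 × 0.5243 = 7.256 × 10^-3 mol
Let x = n(Na2CO3), y = n(NaHCO3).
Titrant: 2x + 1y = 7.256 × 10^-3;  mass: 105.99x + 84.01y = 0.4762
Solving, x = 2.151 × 10^-3 mol, y = 2.955 × 10^-3 mol
mass of Na2CO3 = 2.151 × 10^-3 × 105.99 = 0.2279 g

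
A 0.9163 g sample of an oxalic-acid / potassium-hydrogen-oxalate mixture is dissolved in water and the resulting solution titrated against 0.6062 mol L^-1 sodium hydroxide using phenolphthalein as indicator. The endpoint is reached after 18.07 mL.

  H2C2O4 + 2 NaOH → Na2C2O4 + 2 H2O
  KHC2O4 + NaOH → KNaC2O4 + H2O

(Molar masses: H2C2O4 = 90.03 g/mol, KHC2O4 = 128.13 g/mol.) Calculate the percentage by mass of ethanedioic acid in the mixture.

n(NaOH) = 0.01807 × 0.6062 = 0.01095 mol
Let x = n(H2C2O4), y = n(KHC2O4).
Titrant: 2x + 1y = 0.01095;  mass: 90.03x + 128.13y = 0.9163
Solving, x = 2.931 × 10^-3 mol, y = 5.092 × 10^-3 mol
mass of H2C2O4 = 2.931 × 10^-3 × 90.03 = 0.2639 g
% H2C2O4 = 0.2639 / 0.9163 × 100 = 28.80 %

28.80 %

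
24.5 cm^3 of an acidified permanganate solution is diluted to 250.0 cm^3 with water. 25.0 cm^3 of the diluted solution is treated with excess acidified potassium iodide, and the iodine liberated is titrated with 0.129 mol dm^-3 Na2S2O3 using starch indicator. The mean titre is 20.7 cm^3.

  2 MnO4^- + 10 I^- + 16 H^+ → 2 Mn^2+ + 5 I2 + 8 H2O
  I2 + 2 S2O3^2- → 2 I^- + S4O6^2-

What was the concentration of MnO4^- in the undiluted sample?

n(S2O3^2-) = 0.0207 × 0.129 = 2.67 × 10^-3 mol
n(I2) = n(S2O3^2-)/2 = 1.34 × 10^-3 mol
From the 2:5 ratio, n(MnO4^-) in the aliquot = 2/5 × 1.34 × 10^-3 = 5.34 × 10^-4 mol
[MnO4^-]_dilute = 5.34 × 10^-4 / 0.0250 = 0.0214 mol/L
[MnO4^-]_original = 0.0214 × 250.0/24.5 = 0.218 mol/L

0.218 mol/L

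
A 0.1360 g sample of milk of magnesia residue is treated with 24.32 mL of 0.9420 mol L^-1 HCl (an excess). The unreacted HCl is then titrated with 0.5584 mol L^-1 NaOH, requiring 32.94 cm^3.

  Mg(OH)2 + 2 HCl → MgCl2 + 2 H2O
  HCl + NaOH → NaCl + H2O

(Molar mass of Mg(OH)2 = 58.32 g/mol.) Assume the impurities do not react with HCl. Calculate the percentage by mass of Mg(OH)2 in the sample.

n(HCl) added = 0.02432 × 0.9420 = 0.02291 mol
n(NaOH) used in back-titration = 0.03294 × 0.5584 = 0.01839 mol
n(HCl) left over = 0.01839 mol (1:1 ratio)
n(HCl) consumed by analyte = 0.02291 − 0.01839 = 4.516 × 10^-3 mol
From the 1:2 ratio, n(Mg(OH)2) = 1/2 × 4.516 × 10^-3 = 2.258 × 10^-3 mol
mass of Mg(OH)2 = 2.258 × 10^-3 × 58.32 = 0.1317 g
% Mg(OH)2 = 0.1317 / 0.1360 × 100 = 96.82 %

96.82 %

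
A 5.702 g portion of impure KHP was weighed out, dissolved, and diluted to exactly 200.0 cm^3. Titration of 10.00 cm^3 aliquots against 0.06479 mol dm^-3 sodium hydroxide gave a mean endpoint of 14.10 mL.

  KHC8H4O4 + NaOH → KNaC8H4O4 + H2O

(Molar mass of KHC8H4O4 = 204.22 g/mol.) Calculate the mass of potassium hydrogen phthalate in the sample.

3.731 g

n(NaOH) per titration = 0.01410 × 0.06479 = 9.135 × 10^-4 mol
n(KHC8H4O4) in each aliquot = 9.135 × 10^-4 mol (1:1 ratio)
n(KHC8H4O4) in the whole flask = 9.135 × 10^-4 × 200.0/10.00 = 0.01827 mol
mass of KHC8H4O4 = 0.01827 × 204.22 = 3.731 g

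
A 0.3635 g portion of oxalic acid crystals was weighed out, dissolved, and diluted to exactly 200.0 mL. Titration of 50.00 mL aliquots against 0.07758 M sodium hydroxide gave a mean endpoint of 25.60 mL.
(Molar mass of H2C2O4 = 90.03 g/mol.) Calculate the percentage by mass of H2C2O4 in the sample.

98.38 %

H2C2O4 + 2 NaOH → Na2C2O4 + 2 H2O
n(NaOH) per titration = 0.02560 × 0.07758 = 1.986 × 10^-3 mol
From the 1:2 ratio, n(H2C2O4) in each aliquot = 1/2 × 1.986 × 10^-3 = 9.930 × 10^-4 mol
n(H2C2O4) in the whole flask = 9.930 × 10^-4 × 200.0/50.00 = 3.972 × 10^-3 mol
mass of H2C2O4 = 3.972 × 10^-3 × 90.03 = 0.3576 g
% H2C2O4 = 0.3576 / 0.3635 × 100 = 98.38 %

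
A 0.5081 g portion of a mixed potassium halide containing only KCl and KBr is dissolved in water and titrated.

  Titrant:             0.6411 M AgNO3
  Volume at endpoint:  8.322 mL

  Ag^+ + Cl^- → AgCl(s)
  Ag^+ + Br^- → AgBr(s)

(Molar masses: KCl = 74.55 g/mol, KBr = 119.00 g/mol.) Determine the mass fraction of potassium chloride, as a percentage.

41.85 %

n(AgNO3) = 0.008322 × 0.6411 = 5.335 × 10^-3 mol
Let x = n(KCl), y = n(KBr).
Titrant: 1x + 1y = 5.335 × 10^-3;  mass: 74.55x + 119.00y = 0.5081
Solving, x = 2.852 × 10^-3 mol, y = 2.483 × 10^-3 mol
mass of KCl = 2.852 × 10^-3 × 74.55 = 0.2127 g
% KCl = 0.2127 / 0.5081 × 100 = 41.85 %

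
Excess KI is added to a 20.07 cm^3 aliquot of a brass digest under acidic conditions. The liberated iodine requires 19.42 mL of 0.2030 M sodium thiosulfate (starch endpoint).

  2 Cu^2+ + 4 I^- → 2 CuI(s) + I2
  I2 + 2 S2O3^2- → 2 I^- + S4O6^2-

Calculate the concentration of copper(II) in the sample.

0.1964 M

n(S2O3^2-) = 0.01942 × 0.2030 = 3.942 × 10^-3 mol
n(I2) = n(S2O3^2-)/2 = 1.971 × 10^-3 mol
From the 2:1 ratio, n(Cu2+) in the aliquot = 2/1 × 1.971 × 10^-3 = 3.942 × 10^-3 mol
[Cu2+] = 3.942 × 10^-3 / 0.02007 = 0.1964 mol/L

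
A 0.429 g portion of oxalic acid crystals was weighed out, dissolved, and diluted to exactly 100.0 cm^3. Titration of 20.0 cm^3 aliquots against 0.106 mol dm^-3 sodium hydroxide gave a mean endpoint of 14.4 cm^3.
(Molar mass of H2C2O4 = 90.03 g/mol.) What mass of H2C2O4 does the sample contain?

H2C2O4 + 2 NaOH → Na2C2O4 + 2 H2O
n(NaOH) per titration = 0.0144 × 0.106 = 1.53 × 10^-3 mol
From the 1:2 ratio, n(H2C2O4) in each aliquot = 1/2 × 1.53 × 10^-3 = 7.63 × 10^-4 mol
n(H2C2O4) in the whole flask = 7.63 × 10^-4 × 100.0/20.0 = 3.82 × 10^-3 mol
mass of H2C2O4 = 3.82 × 10^-3 × 90.03 = 0.344 g

0.344 g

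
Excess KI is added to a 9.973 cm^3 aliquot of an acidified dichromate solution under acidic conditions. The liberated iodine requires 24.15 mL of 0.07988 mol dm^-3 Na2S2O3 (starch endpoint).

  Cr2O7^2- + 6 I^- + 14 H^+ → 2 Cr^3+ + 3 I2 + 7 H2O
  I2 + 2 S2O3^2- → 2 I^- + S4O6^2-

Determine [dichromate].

n(S2O3^2-) = 0.02415 × 0.07988 = 1.929 × 10^-3 mol
n(I2) = n(S2O3^2-)/2 = 9.646 × 10^-4 mol
From the 1:3 ratio, n(Cr2O7^2-) in the aliquot = 1/3 × 9.646 × 10^-4 = 3.215 × 10^-4 mol
[Cr2O7^2-] = 3.215 × 10^-4 / 0.009973 = 0.03224 mol/L

0.03224 mol/L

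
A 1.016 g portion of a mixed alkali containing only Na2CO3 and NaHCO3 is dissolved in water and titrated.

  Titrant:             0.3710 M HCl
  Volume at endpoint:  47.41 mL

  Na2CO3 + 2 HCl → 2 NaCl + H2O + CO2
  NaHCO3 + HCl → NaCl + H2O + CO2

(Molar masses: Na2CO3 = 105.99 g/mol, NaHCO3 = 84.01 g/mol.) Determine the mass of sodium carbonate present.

0.7888 g

n(HCl) = 0.04741 × 0.3710 = 0.01759 mol
Let x = n(Na2CO3), y = n(NaHCO3).
Titrant: 2x + 1y = 0.01759;  mass: 105.99x + 84.01y = 1.016
Solving, x = 7.443 × 10^-3 mol, y = 2.704 × 10^-3 mol
mass of Na2CO3 = 7.443 × 10^-3 × 105.99 = 0.7888 g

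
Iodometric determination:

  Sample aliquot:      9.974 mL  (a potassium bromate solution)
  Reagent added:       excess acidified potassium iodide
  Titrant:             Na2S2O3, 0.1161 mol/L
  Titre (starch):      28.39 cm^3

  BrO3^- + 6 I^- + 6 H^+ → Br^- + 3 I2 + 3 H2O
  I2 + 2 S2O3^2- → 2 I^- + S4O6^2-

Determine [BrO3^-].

0.05508 mol/L

n(S2O3^2-) = 0.02839 × 0.1161 = 3.296 × 10^-3 mol
n(I2) = n(S2O3^2-)/2 = 1.648 × 10^-3 mol
From the 1:3 ratio, n(BrO3^-) in the aliquot = 1/3 × 1.648 × 10^-3 = 5.493 × 10^-4 mol
[BrO3^-] = 5.493 × 10^-4 / 0.009974 = 0.05508 mol/L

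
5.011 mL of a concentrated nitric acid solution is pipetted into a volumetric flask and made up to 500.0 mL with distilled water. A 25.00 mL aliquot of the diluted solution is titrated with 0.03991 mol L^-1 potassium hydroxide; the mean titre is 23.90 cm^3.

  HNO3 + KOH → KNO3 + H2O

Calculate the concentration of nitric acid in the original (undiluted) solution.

n(KOH) = 0.02390 × 0.03991 = 9.538 × 10^-4 mol
n(HNO3) in the aliquot = 9.538 × 10^-4 mol (1:1 ratio)
[HNO3]_dilute = 9.538 × 10^-4 / 0.02500 = 0.03815 mol/L
Dilution factor = 500.0 / 5.011 = 99.78
[HNO3]_stock = 0.03815 × 99.78 = 3.807 mol/L

3.807 mol/L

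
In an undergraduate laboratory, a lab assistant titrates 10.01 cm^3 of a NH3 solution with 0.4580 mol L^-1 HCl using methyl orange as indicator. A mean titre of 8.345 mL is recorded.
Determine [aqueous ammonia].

NH3 + HCl → NH4Cl
n(HCl) = 0.008345 L × 0.4580 mol/L = 3.822 × 10^-3 mol
n(NH3) = 3.822 × 10^-3 mol (1:1 mole ratio)
[NH3] = 3.822 × 10^-3 mol / 0.01001 L = 0.3818 mol/L

0.3818 mol/L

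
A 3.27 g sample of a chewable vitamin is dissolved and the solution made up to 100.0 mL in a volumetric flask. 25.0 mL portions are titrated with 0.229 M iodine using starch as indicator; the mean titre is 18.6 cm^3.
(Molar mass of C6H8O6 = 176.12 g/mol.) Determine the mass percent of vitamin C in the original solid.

C6H8O6 + I2 → C6H6O6 + 2 HI
n(I2) per titration = 0.0186 × 0.229 = 4.26 × 10^-3 mol
n(C6H8O6) in each aliquot = 4.26 × 10^-3 mol (1:1 ratio)
n(C6H8O6) in the whole flask = 4.26 × 10^-3 × 100.0/25.0 = 0.0170 mol
mass of C6H8O6 = 0.0170 × 176.12 = 3.00 g
% C6H8O6 = 3.00 / 3.27 × 100 = 91.8 %

91.8 %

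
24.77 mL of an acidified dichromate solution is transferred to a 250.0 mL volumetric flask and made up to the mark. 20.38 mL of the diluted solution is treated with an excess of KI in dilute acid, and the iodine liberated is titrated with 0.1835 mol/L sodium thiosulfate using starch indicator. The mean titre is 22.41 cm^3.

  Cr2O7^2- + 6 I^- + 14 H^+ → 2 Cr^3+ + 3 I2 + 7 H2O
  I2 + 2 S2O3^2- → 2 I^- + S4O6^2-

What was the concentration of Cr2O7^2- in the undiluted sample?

0.3394 mol/L

n(S2O3^2-) = 0.02241 × 0.1835 = 4.112 × 10^-3 mol
n(I2) = n(S2O3^2-)/2 = 2.056 × 10^-3 mol
From the 1:3 ratio, n(Cr2O7^2-) in the aliquot = 1/3 × 2.056 × 10^-3 = 6.854 × 10^-4 mol
[Cr2O7^2-]_dilute = 6.854 × 10^-4 / 0.02038 = 0.03363 mol/L
[Cr2O7^2-]_original = 0.03363 × 250.0/24.77 = 0.3394 mol/L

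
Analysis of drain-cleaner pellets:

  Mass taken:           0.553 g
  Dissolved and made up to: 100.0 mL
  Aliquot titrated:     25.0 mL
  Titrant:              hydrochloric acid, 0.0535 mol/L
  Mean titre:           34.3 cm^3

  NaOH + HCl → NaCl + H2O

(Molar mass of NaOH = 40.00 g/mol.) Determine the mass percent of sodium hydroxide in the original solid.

n(HCl) per titration = 0.0343 × 0.0535 = 1.84 × 10^-3 mol
n(NaOH) in each aliquot = 1.84 × 10^-3 mol (1:1 ratio)
n(NaOH) in the whole flask = 1.84 × 10^-3 × 100.0/25.0 = 7.34 × 10^-3 mol
mass of NaOH = 7.34 × 10^-3 × 40.00 = 0.294 g
% NaOH = 0.294 / 0.553 × 100 = 53.1 %

53.1 %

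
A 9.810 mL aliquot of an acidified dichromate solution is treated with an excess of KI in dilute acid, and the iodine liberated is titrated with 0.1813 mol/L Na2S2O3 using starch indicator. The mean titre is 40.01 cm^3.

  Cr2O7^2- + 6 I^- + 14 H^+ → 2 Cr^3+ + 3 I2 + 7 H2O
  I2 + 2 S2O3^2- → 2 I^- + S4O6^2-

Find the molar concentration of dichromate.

0.1232 mol/L

n(S2O3^2-) = 0.04001 × 0.1813 = 7.254 × 10^-3 mol
n(I2) = n(S2O3^2-)/2 = 3.627 × 10^-3 mol
From the 1:3 ratio, n(Cr2O7^2-) in the aliquot = 1/3 × 3.627 × 10^-3 = 1.209 × 10^-3 mol
[Cr2O7^2-] = 1.209 × 10^-3 / 0.009810 = 0.1232 mol/L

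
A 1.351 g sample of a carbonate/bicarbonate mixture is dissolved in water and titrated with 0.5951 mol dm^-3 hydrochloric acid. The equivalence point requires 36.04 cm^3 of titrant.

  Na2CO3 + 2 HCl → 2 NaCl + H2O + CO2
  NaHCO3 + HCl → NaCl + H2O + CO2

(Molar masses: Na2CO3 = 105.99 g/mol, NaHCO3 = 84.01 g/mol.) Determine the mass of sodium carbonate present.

n(HCl) = 0.03604 × 0.5951 = 0.02145 mol
Let x = n(Na2CO3), y = n(NaHCO3).
Titrant: 2x + 1y = 0.02145;  mass: 105.99x + 84.01y = 1.351
Solving, x = 7.267 × 10^-3 mol, y = 6.913 × 10^-3 mol
mass of Na2CO3 = 7.267 × 10^-3 × 105.99 = 0.7703 g

0.7703 g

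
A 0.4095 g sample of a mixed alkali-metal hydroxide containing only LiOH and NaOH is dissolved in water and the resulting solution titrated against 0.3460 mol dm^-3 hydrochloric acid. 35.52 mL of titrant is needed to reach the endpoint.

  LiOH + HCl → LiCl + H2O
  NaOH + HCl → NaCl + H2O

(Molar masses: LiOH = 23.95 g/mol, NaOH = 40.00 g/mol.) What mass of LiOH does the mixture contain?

n(HCl) = 0.03552 × 0.3460 = 0.01229 mol
Let x = n(LiOH), y = n(NaOH).
Titrant: 1x + 1y = 0.01229;  mass: 23.95x + 40.00y = 0.4095
Solving, x = 5.115 × 10^-3 mol, y = 7.175 × 10^-3 mol
mass of LiOH = 5.115 × 10^-3 × 23.95 = 0.1225 g

0.1225 g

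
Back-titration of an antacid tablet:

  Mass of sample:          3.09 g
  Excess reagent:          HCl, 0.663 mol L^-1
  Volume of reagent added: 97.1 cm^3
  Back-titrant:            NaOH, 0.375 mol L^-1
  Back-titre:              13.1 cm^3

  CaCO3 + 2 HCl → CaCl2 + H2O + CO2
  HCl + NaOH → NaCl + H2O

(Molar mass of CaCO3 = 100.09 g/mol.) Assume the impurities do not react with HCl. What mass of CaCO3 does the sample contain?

2.98 g

n(HCl) added = 0.0971 × 0.663 = 0.0644 mol
n(NaOH) used in back-titration = 0.0131 × 0.375 = 4.91 × 10^-3 mol
n(HCl) left over = 4.91 × 10^-3 mol (1:1 ratio)
n(HCl) consumed by analyte = 0.0644 − 4.91 × 10^-3 = 0.0595 mol
From the 1:2 ratio, n(CaCO3) = 1/2 × 0.0595 = 0.0297 mol
mass of CaCO3 = 0.0297 × 100.09 = 2.98 g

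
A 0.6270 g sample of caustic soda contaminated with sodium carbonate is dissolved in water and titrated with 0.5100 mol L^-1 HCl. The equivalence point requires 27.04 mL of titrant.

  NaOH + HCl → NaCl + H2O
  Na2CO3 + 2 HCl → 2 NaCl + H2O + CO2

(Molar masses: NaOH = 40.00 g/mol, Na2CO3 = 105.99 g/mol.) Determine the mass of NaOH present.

n(HCl) = 0.02704 × 0.5100 = 0.01379 mol
Let x = n(NaOH), y = n(Na2CO3).
Titrant: 1x + 2y = 0.01379;  mass: 40.00x + 105.99y = 0.6270
Solving, x = 7.989 × 10^-3 mol, y = 2.901 × 10^-3 mol
mass of NaOH = 7.989 × 10^-3 × 40.00 = 0.3196 g

0.3196 g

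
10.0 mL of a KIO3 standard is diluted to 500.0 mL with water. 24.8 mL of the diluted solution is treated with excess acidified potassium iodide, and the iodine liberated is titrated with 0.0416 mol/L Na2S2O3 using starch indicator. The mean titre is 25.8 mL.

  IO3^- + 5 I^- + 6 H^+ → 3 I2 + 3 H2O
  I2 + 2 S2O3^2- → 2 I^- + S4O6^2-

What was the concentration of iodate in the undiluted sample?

0.361 mol/L

n(S2O3^2-) = 0.0258 × 0.0416 = 1.07 × 10^-3 mol
n(I2) = n(S2O3^2-)/2 = 5.37 × 10^-4 mol
From the 1:3 ratio, n(IO3^-) in the aliquot = 1/3 × 5.37 × 10^-4 = 1.79 × 10^-4 mol
[IO3^-]_dilute = 1.79 × 10^-4 / 0.0248 = 0.00721 mol/L
[IO3^-]_original = 0.00721 × 500.0/10.0 = 0.361 mol/L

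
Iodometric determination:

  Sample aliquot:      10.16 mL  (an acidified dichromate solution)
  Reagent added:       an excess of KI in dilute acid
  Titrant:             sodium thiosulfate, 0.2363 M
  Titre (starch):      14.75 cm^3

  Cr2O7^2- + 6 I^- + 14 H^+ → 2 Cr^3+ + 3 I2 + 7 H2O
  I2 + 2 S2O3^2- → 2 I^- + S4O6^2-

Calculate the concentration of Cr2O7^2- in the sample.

0.05718 M

n(S2O3^2-) = 0.01475 × 0.2363 = 3.485 × 10^-3 mol
n(I2) = n(S2O3^2-)/2 = 1.743 × 10^-3 mol
From the 1:3 ratio, n(Cr2O7^2-) in the aliquot = 1/3 × 1.743 × 10^-3 = 5.809 × 10^-4 mol
[Cr2O7^2-] = 5.809 × 10^-4 / 0.01016 = 0.05718 mol/L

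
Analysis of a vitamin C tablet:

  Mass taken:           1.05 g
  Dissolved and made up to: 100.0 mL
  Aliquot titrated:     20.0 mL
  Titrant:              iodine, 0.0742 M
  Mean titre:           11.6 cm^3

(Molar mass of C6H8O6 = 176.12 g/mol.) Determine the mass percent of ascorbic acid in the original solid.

72.2 %

C6H8O6 + I2 → C6H6O6 + 2 HI
n(I2) per titration = 0.0116 × 0.0742 = 8.61 × 10^-4 mol
n(C6H8O6) in each aliquot = 8.61 × 10^-4 mol (1:1 ratio)
n(C6H8O6) in the whole flask = 8.61 × 10^-4 × 100.0/20.0 = 4.30 × 10^-3 mol
mass of C6H8O6 = 4.30 × 10^-3 × 176.12 = 0.758 g
% C6H8O6 = 0.758 / 1.05 × 100 = 72.2 %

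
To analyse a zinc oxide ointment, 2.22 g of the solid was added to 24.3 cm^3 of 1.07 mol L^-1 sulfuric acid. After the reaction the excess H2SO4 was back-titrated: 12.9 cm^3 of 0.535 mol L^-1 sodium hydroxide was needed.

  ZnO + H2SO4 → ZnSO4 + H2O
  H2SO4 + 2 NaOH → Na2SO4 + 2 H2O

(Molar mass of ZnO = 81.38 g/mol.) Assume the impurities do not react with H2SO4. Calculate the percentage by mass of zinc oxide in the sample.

82.7 %

n(H2SO4) added = 0.0243 × 1.07 = 0.0260 mol
n(NaOH) used in back-titration = 0.0129 × 0.535 = 6.90 × 10^-3 mol
From the 1:2 ratio, n(H2SO4) left over = 1/2 × 6.90 × 10^-3 = 3.45 × 10^-3 mol
n(H2SO4) consumed by analyte = 0.0260 − 3.45 × 10^-3 = 0.0226 mol
n(ZnO) = 0.0226 mol (1:1 ratio)
mass of ZnO = 0.0226 × 81.38 = 1.84 g
% ZnO = 1.84 / 2.22 × 100 = 82.7 %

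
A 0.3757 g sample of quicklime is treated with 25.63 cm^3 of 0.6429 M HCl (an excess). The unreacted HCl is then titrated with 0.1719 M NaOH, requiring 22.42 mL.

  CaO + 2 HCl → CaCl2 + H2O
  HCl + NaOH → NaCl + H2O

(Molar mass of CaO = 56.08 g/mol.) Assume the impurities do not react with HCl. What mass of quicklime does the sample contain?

0.3540 g

n(HCl) added = 0.02563 × 0.6429 = 0.01648 mol
n(NaOH) used in back-titration = 0.02242 × 0.1719 = 3.854 × 10^-3 mol
n(HCl) left over = 3.854 × 10^-3 mol (1:1 ratio)
n(HCl) consumed by analyte = 0.01648 − 3.854 × 10^-3 = 0.01262 mol
From the 1:2 ratio, n(CaO) = 1/2 × 0.01262 = 6.312 × 10^-3 mol
mass of CaO = 6.312 × 10^-3 × 56.08 = 0.3540 g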